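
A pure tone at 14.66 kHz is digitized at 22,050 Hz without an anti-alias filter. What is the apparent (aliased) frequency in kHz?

7.39 kHz

Nyquist = 22,050/2 = 11,025 Hz; 14,660 Hz exceeds it.
Alias = |14,660 − 1×22,050| = |14,660 − 22,050| = 7,390 Hz = 7.39 kHz.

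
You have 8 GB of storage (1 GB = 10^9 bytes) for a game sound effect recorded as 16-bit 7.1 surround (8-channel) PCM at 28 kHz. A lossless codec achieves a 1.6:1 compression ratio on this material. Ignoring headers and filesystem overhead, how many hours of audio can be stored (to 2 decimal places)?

Uncompressed byte rate = 28,000 × 2 × 8 = 448,000 bytes/s.
After 1.6:1 compression, effective rate ≈ 280000 bytes/s.
Capacity = 8 × 1,000,000,000 = 8,000,000,000 bytes.
8,000,000,000 / effective rate ≈ 28571.43 s → 7.94 hours.

7.94 hours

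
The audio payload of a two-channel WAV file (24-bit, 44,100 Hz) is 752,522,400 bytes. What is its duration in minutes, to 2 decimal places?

47.40 minutes

Byte rate = 44,100 × 3 × 2 = 264,600 bytes/s.
Duration = 752,522,400 / 264,600 = 2,844 s.
2,844 s / 60 = 47.40 minutes.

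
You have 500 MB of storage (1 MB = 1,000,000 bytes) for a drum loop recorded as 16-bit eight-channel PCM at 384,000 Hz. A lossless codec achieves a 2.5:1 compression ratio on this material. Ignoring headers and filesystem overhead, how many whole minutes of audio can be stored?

3 minutes

Uncompressed byte rate = 384,000 × 2 × 8 = 6,144,000 bytes/s.
After 2.5:1 compression, effective rate ≈ 2457600 bytes/s.
Capacity = 500 × 1,000,000 = 500,000,000 bytes.
500,000,000 / effective rate ≈ 203.45 s → 3 minutes.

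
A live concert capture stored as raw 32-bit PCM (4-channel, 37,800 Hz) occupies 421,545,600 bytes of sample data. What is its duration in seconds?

Byte rate = 37,800 × 4 × 4 = 604,800 bytes/s.
Duration = 421,545,600 / 604,800 = 697 s.

697 seconds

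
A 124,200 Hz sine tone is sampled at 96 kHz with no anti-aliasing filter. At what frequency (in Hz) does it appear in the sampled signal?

Nyquist = 96,000/2 = 48,000 Hz; 124,200 Hz exceeds it.
Alias = |124,200 − 1×96,000| = |124,200 − 96,000| = 28,200 Hz.

28,200 Hz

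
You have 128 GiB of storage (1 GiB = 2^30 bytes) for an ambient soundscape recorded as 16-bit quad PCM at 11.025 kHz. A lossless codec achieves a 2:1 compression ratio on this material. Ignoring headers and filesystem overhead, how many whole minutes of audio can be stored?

Uncompressed byte rate = 11,025 × 2 × 4 = 88,200 bytes/s.
After 2:1 compression, effective rate ≈ 44100 bytes/s.
Capacity = 128 × 1,073,741,824 = 137,438,953,472 bytes.
137,438,953,472 / effective rate ≈ 3116529.56 s → 51,942 minutes.

51,942 minutes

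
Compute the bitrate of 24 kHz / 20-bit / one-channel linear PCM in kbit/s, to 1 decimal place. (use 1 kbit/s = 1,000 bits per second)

Bit rate = 24,000 × 20 × 1 = 480,000 bits/s.
= 480.0 kbit/s.

480.0 kbit/s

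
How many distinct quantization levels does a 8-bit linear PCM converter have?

2^8 = 256.

256 levels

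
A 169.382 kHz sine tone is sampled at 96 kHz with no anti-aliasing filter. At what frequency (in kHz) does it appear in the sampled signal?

Nyquist = 96,000/2 = 48,000 Hz; 169,382 Hz exceeds it.
Alias = |169,382 − 2×96,000| = |169,382 − 192,000| = 22,618 Hz = 22.618 kHz.

22.618 kHz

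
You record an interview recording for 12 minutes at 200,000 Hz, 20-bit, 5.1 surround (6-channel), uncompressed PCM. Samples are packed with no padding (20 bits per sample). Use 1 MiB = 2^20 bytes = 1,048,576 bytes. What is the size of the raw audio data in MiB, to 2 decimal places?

Duration = 12 minutes = 720 s.
Bits = 200,000 × 720 × 20 × 6 = 17,280,000,000 bits = 2,160,000,000 bytes.
2,160,000,000 / 1,048,576 = 2059.94 MiB.

2059.94 MiB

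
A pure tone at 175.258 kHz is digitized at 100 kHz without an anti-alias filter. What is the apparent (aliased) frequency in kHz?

Nyquist = 100,000/2 = 50,000 Hz; 175,258 Hz exceeds it.
Alias = |175,258 − 2×100,000| = |175,258 − 200,000| = 24,742 Hz = 24.742 kHz.

24.742 kHz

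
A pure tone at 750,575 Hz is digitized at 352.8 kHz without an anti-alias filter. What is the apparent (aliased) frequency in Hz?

Nyquist = 352,800/2 = 176,400 Hz; 750,575 Hz exceeds it.
Alias = |750,575 − 2×352,800| = |750,575 − 705,600| = 44,975 Hz.

44,975 Hz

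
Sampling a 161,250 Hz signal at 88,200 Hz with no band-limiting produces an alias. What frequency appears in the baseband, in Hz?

Nyquist = 88,200/2 = 44,100 Hz; 161,250 Hz exceeds it.
Alias = |161,250 − 2×88,200| = |161,250 − 176,400| = 15,150 Hz.

15,150 Hz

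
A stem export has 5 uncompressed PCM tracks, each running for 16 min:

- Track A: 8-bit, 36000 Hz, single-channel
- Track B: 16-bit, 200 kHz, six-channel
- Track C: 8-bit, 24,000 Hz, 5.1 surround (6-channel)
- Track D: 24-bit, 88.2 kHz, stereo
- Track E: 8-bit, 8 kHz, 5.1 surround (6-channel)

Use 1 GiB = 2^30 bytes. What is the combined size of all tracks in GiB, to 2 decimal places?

16 min = 960 s.
Track A: 36,000 × 960 × 1 × 1 = 34,560,000 bytes.
Track B: 200,000 × 960 × 2 × 6 = 2,304,000,000 bytes.
Track C: 24,000 × 960 × 1 × 6 = 138,240,000 bytes.
Track D: 88,200 × 960 × 3 × 2 = 508,032,000 bytes.
Track E: 8,000 × 960 × 1 × 6 = 46,080,000 bytes.
Total = 3,030,912,000 bytes = 2.82 GiB.

2.82 GiB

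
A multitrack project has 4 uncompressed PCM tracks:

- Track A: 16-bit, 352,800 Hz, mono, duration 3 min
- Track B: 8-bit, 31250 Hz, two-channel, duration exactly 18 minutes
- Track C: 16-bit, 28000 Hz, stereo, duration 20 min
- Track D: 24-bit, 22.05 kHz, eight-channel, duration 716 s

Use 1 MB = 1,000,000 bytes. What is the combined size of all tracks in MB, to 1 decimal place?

707.8 MB

Track A: 3 min = 180 s; 352,800 × 180 × 2 × 1 = 127,008,000 bytes.
Track B: exactly 18 minutes = 1,080 s; 31,250 × 1,080 × 1 × 2 = 67,500,000 bytes.
Track C: 20 min = 1,200 s; 28,000 × 1,200 × 2 × 2 = 134,400,000 bytes.
Track D: 22,050 × 716 × 3 × 8 = 378,907,200 bytes.
Total = 707,815,200 bytes = 707.8 MB.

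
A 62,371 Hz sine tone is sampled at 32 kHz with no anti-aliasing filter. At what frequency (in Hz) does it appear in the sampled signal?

1,629 Hz

Nyquist = 32,000/2 = 16,000 Hz; 62,371 Hz exceeds it.
Alias = |62,371 − 2×32,000| = |62,371 − 64,000| = 1,629 Hz.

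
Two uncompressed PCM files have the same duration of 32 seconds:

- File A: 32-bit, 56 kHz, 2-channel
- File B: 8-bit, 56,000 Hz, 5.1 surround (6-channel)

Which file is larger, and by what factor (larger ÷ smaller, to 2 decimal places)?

File A: 56,000 × 4 × 2 = 448,000 bytes/s.
File B: 56,000 × 1 × 6 = 336,000 bytes/s.
File A is larger; ratio = 14,336,000 / 10,752,000 = 1.33.

File A, by a factor of 1.33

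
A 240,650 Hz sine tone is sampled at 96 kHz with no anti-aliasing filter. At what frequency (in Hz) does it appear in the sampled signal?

47,350 Hz

Nyquist = 96,000/2 = 48,000 Hz; 240,650 Hz exceeds it.
Alias = |240,650 − 3×96,000| = |240,650 − 288,000| = 47,350 Hz.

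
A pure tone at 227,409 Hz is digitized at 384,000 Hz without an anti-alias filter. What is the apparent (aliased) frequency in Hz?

Nyquist = 384,000/2 = 192,000 Hz; 227,409 Hz exceeds it.
Alias = |227,409 − 1×384,000| = |227,409 − 384,000| = 156,591 Hz.

156,591 Hz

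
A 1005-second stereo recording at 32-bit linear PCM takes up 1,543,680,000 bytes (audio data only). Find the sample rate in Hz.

192,000 Hz

Bytes = sample_rate × seconds × bytes_per_sample × channels.
sample_rate = 1,543,680,000 / (1,005 × 4 × 2) = 1,543,680,000 / 8,040 = 192,000 Hz.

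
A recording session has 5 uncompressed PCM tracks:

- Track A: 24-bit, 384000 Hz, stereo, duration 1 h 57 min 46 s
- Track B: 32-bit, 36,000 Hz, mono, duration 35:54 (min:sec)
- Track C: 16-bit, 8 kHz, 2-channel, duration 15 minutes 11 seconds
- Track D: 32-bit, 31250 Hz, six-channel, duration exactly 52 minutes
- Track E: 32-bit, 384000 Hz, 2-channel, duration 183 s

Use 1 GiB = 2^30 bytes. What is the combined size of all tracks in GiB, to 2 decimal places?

18.18 GiB

Track A: 1 h 57 min 46 s = 7,066 s; 384,000 × 7,066 × 3 × 2 = 16,280,064,000 bytes.
Track B: 35:54 (min:sec) = 2,154 s; 36,000 × 2,154 × 4 × 1 = 310,176,000 bytes.
Track C: 15 minutes 11 seconds = 911 s; 8,000 × 911 × 2 × 2 = 29,152,000 bytes.
Track D: exactly 52 minutes = 3,120 s; 31,250 × 3,120 × 4 × 6 = 2,340,000,000 bytes.
Track E: 384,000 × 183 × 4 × 2 = 562,176,000 bytes.
Total = 19,521,568,000 bytes = 18.18 GiB.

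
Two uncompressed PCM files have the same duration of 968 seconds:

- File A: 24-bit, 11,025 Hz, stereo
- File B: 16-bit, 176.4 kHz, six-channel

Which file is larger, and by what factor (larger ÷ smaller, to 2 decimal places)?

File A: 11,025 × 3 × 2 = 66,150 bytes/s.
File B: 176,400 × 2 × 6 = 2,116,800 bytes/s.
File B is larger; ratio = 2,049,062,400 / 64,033,200 = 32.00.

File B, by a factor of 32.00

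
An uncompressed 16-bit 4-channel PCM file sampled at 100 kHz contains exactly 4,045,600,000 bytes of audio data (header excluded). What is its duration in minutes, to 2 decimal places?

84.28 minutes

Byte rate = 100,000 × 2 × 4 = 800,000 bytes/s.
Duration = 4,045,600,000 / 800,000 = 5,057 s.
5,057 s / 60 = 84.28 minutes.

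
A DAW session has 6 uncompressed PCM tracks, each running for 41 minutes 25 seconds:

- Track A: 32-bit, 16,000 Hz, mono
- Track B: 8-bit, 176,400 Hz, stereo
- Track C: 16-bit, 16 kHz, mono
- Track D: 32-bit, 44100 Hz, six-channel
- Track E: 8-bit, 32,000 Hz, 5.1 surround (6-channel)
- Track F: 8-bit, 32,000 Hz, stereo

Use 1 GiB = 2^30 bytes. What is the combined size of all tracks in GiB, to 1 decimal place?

4.1 GiB

41 minutes 25 seconds = 2,485 s.
Track A: 16,000 × 2,485 × 4 × 1 = 159,040,000 bytes.
Track B: 176,400 × 2,485 × 1 × 2 = 876,708,000 bytes.
Track C: 16,000 × 2,485 × 2 × 1 = 79,520,000 bytes.
Track D: 44,100 × 2,485 × 4 × 6 = 2,630,124,000 bytes.
Track E: 32,000 × 2,485 × 1 × 6 = 477,120,000 bytes.
Track F: 32,000 × 2,485 × 1 × 2 = 159,040,000 bytes.
Total = 4,381,552,000 bytes = 4.1 GiB.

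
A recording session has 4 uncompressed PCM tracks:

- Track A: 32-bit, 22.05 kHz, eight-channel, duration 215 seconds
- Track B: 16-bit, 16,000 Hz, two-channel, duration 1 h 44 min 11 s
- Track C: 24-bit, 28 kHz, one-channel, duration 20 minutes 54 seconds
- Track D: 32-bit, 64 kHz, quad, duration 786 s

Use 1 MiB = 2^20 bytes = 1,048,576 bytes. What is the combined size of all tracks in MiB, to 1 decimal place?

1394.2 MiB

Track A: 22,050 × 215 × 4 × 8 = 151,704,000 bytes.
Track B: 1 h 44 min 11 s = 6,251 s; 16,000 × 6,251 × 2 × 2 = 400,064,000 bytes.
Track C: 20 minutes 54 seconds = 1,254 s; 28,000 × 1,254 × 3 × 1 = 105,336,000 bytes.
Track D: 64,000 × 786 × 4 × 4 = 804,864,000 bytes.
Total = 1,461,968,000 bytes = 1394.2 MiB.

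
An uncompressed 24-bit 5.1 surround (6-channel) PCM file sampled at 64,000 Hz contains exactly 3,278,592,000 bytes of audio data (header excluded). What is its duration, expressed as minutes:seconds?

47:26

Byte rate = 64,000 × 3 × 6 = 1,152,000 bytes/s.
Duration = 3,278,592,000 / 1,152,000 = 2,846 s.
2,846 s = 47:26.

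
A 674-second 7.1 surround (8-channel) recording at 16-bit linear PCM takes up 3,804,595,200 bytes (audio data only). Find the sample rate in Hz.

Bytes = sample_rate × seconds × bytes_per_sample × channels.
sample_rate = 3,804,595,200 / (674 × 2 × 8) = 3,804,595,200 / 10,784 = 352,800 Hz.

352,800 Hz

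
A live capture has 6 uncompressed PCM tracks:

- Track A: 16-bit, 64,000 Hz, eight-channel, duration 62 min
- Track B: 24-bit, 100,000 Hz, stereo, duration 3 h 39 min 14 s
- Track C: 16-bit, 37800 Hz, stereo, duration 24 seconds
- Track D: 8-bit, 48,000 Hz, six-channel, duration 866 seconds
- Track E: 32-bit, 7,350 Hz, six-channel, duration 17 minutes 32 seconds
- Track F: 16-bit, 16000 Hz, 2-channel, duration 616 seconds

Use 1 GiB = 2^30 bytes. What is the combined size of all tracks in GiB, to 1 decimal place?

Track A: 62 min = 3,720 s; 64,000 × 3,720 × 2 × 8 = 3,809,280,000 bytes.
Track B: 3 h 39 min 14 s = 13,154 s; 100,000 × 13,154 × 3 × 2 = 7,892,400,000 bytes.
Track C: 37,800 × 24 × 2 × 2 = 3,628,800 bytes.
Track D: 48,000 × 866 × 1 × 6 = 249,408,000 bytes.
Track E: 17 minutes 32 seconds = 1,052 s; 7,350 × 1,052 × 4 × 6 = 185,572,800 bytes.
Track F: 16,000 × 616 × 2 × 2 = 39,424,000 bytes.
Total = 12,179,713,600 bytes = 11.3 GiB.

11.3 GiB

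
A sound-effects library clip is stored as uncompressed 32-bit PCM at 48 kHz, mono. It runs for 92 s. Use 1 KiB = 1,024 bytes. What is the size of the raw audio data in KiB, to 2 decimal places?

17250.00 KiB

Bytes = 48,000 samples/s × 92 s × 4 bytes/sample × 1 ch = 17,664,000 bytes.
17,664,000 / 1,024 = 17250.00 KiB.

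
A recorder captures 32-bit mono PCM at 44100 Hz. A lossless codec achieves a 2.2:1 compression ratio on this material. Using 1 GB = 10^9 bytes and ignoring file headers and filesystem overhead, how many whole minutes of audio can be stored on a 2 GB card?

Uncompressed byte rate = 44,100 × 4 × 1 = 176,400 bytes/s.
After 2.2:1 compression, effective rate ≈ 80181.82 bytes/s.
Capacity = 2 × 1,000,000,000 = 2,000,000,000 bytes.
2,000,000,000 / effective rate ≈ 24943.31 s → 415 minutes.

415 minutes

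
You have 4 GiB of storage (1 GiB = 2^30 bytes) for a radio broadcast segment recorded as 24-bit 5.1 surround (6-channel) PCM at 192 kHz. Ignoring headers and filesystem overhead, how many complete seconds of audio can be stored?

Uncompressed byte rate = 192,000 × 3 × 6 = 3,456,000 bytes/s.
Capacity = 4 × 1,073,741,824 = 4,294,967,296 bytes.
4,294,967,296 / 3,456,000 ≈ 1242.76 s → 1,242 seconds.

1,242 seconds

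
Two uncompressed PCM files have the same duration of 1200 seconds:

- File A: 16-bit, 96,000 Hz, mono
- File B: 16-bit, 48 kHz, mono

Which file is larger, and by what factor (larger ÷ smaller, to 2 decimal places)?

File A, by a factor of 2.00

File A: 96,000 × 2 × 1 = 192,000 bytes/s.
File B: 48,000 × 2 × 1 = 96,000 bytes/s.
File A is larger; ratio = 230,400,000 / 115,200,000 = 2.00.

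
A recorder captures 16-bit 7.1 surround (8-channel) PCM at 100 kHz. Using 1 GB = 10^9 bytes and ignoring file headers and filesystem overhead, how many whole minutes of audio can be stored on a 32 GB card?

333 minutes

Uncompressed byte rate = 100,000 × 2 × 8 = 1,600,000 bytes/s.
Capacity = 32 × 1,000,000,000 = 32,000,000,000 bytes.
32,000,000,000 / 1,600,000 ≈ 20000 s → 333 minutes.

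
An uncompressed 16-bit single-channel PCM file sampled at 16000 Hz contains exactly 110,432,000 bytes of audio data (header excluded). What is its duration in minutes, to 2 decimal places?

57.52 minutes

Byte rate = 16,000 × 2 × 1 = 32,000 bytes/s.
Duration = 110,432,000 / 32,000 = 3,451 s.
3,451 s / 60 = 57.52 minutes.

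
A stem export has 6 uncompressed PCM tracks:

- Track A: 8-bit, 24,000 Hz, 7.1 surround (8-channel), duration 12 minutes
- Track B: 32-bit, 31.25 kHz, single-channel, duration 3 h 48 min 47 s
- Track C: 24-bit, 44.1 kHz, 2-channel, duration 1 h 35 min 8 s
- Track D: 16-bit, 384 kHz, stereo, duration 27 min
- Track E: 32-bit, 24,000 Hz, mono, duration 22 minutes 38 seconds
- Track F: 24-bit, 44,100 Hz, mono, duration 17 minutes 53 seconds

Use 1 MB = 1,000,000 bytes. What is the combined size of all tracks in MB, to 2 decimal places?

6125.10 MB

Track A: 12 minutes = 720 s; 24,000 × 720 × 1 × 8 = 138,240,000 bytes.
Track B: 3 h 48 min 47 s = 13,727 s; 31,250 × 13,727 × 4 × 1 = 1,715,875,000 bytes.
Track C: 1 h 35 min 8 s = 5,708 s; 44,100 × 5,708 × 3 × 2 = 1,510,336,800 bytes.
Track D: 27 min = 1,620 s; 384,000 × 1,620 × 2 × 2 = 2,488,320,000 bytes.
Track E: 22 minutes 38 seconds = 1,358 s; 24,000 × 1,358 × 4 × 1 = 130,368,000 bytes.
Track F: 17 minutes 53 seconds = 1,073 s; 44,100 × 1,073 × 3 × 1 = 141,957,900 bytes.
Total = 6,125,097,700 bytes = 6125.10 MB.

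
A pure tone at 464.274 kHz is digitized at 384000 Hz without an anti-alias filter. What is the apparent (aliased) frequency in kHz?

80.274 kHz

Nyquist = 384,000/2 = 192,000 Hz; 464,274 Hz exceeds it.
Alias = |464,274 − 1×384,000| = |464,274 − 384,000| = 80,274 Hz = 80.274 kHz.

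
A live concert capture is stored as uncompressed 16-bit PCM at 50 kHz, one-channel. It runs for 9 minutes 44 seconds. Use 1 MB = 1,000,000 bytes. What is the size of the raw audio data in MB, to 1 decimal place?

58.4 MB

Duration = 9 minutes 44 seconds = 584 s.
Bytes = 50,000 samples/s × 584 s × 2 bytes/sample × 1 ch = 58,400,000 bytes.
58,400,000 / 1,000,000 = 58.4 MB.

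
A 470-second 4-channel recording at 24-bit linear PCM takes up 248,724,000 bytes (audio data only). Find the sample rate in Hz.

Bytes = sample_rate × seconds × bytes_per_sample × channels.
sample_rate = 248,724,000 / (470 × 3 × 4) = 248,724,000 / 5,640 = 44,100 Hz.

44,100 Hz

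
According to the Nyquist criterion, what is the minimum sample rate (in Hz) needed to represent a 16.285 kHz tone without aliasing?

Minimum sample rate = 2 × 16,285 Hz = 32,570 Hz.

32,570 Hz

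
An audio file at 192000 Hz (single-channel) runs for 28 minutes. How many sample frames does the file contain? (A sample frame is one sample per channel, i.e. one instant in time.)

28 minutes = 1,680 s.
192,000 samples/s × 1,680 s = 322,560,000 frames.

322,560,000 sample frames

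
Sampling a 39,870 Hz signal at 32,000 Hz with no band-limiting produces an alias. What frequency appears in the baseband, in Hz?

Nyquist = 32,000/2 = 16,000 Hz; 39,870 Hz exceeds it.
Alias = |39,870 − 1×32,000| = |39,870 − 32,000| = 7,870 Hz.

7,870 Hz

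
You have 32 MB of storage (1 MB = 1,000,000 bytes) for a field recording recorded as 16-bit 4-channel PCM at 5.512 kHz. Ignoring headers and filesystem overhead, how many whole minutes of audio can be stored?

12 minutes

Uncompressed byte rate = 5,512 × 2 × 4 = 44,096 bytes/s.
Capacity = 32 × 1,000,000 = 32,000,000 bytes.
32,000,000 / 44,096 ≈ 725.69 s → 12 minutes.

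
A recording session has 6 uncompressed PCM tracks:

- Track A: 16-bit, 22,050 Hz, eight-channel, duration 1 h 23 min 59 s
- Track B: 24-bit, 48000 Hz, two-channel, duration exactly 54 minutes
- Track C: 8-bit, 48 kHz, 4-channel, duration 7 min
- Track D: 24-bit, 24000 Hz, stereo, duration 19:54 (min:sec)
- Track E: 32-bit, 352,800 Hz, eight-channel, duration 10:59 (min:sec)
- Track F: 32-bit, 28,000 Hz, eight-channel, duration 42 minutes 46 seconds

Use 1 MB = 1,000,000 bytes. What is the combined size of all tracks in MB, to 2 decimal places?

Track A: 1 h 23 min 59 s = 5,039 s; 22,050 × 5,039 × 2 × 8 = 1,777,759,200 bytes.
Track B: exactly 54 minutes = 3,240 s; 48,000 × 3,240 × 3 × 2 = 933,120,000 bytes.
Track C: 7 min = 420 s; 48,000 × 420 × 1 × 4 = 80,640,000 bytes.
Track D: 19:54 (min:sec) = 1,194 s; 24,000 × 1,194 × 3 × 2 = 171,936,000 bytes.
Track E: 10:59 (min:sec) = 659 s; 352,800 × 659 × 4 × 8 = 7,439,846,400 bytes.
Track F: 42 minutes 46 seconds = 2,566 s; 28,000 × 2,566 × 4 × 8 = 2,299,136,000 bytes.
Total = 12,702,437,600 bytes = 12702.44 MB.

12702.44 MB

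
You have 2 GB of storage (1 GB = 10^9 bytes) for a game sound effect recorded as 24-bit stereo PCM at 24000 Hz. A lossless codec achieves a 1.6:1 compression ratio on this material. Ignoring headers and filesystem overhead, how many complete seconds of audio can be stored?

Uncompressed byte rate = 24,000 × 3 × 2 = 144,000 bytes/s.
After 1.6:1 compression, effective rate ≈ 90000 bytes/s.
Capacity = 2 × 1,000,000,000 = 2,000,000,000 bytes.
2,000,000,000 / effective rate ≈ 22222.22 s → 22,222 seconds.

22,222 seconds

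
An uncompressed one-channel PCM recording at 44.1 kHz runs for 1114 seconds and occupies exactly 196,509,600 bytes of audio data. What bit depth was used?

32 bits

Bytes per sample = 196,509,600 / (44,100 × 1,114 × 1) = 196,509,600 / 49,127,400 = 4.
Bit depth = 4 × 8 = 32 bits.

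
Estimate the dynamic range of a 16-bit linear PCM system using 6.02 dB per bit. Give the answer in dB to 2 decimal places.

96.32 dB

16 × 6.02 = 96.32 dB.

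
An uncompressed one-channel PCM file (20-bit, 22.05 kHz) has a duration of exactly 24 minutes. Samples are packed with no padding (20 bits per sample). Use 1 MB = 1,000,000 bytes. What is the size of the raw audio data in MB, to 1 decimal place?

Duration = exactly 24 minutes = 1,440 s.
Bits = 22,050 × 1,440 × 20 × 1 = 635,040,000 bits = 79,380,000 bytes.
79,380,000 / 1,000,000 = 79.4 MB.

79.4 MB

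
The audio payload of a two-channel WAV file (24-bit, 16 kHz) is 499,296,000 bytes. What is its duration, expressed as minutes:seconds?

86:41

Byte rate = 16,000 × 3 × 2 = 96,000 bytes/s.
Duration = 499,296,000 / 96,000 = 5,201 s.
5,201 s = 86:41.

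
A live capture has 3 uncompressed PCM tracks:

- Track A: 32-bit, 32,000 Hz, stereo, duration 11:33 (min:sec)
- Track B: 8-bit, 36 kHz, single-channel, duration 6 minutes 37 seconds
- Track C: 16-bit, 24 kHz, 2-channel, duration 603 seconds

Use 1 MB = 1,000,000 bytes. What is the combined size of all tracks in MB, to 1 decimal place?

Track A: 11:33 (min:sec) = 693 s; 32,000 × 693 × 4 × 2 = 177,408,000 bytes.
Track B: 6 minutes 37 seconds = 397 s; 36,000 × 397 × 1 × 1 = 14,292,000 bytes.
Track C: 24,000 × 603 × 2 × 2 = 57,888,000 bytes.
Total = 249,588,000 bytes = 249.6 MB.

249.6 MB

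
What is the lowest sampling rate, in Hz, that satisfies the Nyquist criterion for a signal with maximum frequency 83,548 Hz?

Minimum sample rate = 2 × 83,548 Hz = 167,096 Hz.

167,096 Hz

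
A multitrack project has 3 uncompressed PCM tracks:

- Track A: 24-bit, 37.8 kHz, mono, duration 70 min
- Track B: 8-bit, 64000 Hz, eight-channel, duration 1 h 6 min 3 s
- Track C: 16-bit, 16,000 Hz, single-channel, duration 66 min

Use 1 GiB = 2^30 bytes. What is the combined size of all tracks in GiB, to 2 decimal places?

Track A: 70 min = 4,200 s; 37,800 × 4,200 × 3 × 1 = 476,280,000 bytes.
Track B: 1 h 6 min 3 s = 3,963 s; 64,000 × 3,963 × 1 × 8 = 2,029,056,000 bytes.
Track C: 66 min = 3,960 s; 16,000 × 3,960 × 2 × 1 = 126,720,000 bytes.
Total = 2,632,056,000 bytes = 2.45 GiB.

2.45 GiB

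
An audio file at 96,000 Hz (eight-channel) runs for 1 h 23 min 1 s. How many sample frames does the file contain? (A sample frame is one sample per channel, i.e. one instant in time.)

478,176,000 sample frames

1 h 23 min 1 s = 4,981 s.
96,000 samples/s × 4,981 s = 478,176,000 frames.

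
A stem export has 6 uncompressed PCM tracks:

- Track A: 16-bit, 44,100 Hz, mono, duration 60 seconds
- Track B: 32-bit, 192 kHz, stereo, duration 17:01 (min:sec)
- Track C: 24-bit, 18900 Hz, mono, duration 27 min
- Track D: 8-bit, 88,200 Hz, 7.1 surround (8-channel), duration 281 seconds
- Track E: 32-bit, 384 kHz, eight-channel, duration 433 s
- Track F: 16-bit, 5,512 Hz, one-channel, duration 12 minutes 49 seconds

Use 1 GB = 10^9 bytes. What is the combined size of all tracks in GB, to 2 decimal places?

Track A: 44,100 × 60 × 2 × 1 = 5,292,000 bytes.
Track B: 17:01 (min:sec) = 1,021 s; 192,000 × 1,021 × 4 × 2 = 1,568,256,000 bytes.
Track C: 27 min = 1,620 s; 18,900 × 1,620 × 3 × 1 = 91,854,000 bytes.
Track D: 88,200 × 281 × 1 × 8 = 198,273,600 bytes.
Track E: 384,000 × 433 × 4 × 8 = 5,320,704,000 bytes.
Track F: 12 minutes 49 seconds = 769 s; 5,512 × 769 × 2 × 1 = 8,477,456 bytes.
Total = 7,192,857,056 bytes = 7.19 GB.

7.19 GB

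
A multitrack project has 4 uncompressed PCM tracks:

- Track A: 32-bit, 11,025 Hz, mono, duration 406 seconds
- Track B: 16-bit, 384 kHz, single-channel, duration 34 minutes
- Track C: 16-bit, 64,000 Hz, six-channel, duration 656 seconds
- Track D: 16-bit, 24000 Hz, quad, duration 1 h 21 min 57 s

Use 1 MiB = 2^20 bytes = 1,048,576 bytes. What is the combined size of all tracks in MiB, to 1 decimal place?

Track A: 11,025 × 406 × 4 × 1 = 17,904,600 bytes.
Track B: 34 minutes = 2,040 s; 384,000 × 2,040 × 2 × 1 = 1,566,720,000 bytes.
Track C: 64,000 × 656 × 2 × 6 = 503,808,000 bytes.
Track D: 1 h 21 min 57 s = 4,917 s; 24,000 × 4,917 × 2 × 4 = 944,064,000 bytes.
Total = 3,032,496,600 bytes = 2892.0 MiB.

2892.0 MiB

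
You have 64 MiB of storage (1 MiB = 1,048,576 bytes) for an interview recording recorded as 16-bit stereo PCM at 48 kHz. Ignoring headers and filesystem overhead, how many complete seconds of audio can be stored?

349 seconds

Uncompressed byte rate = 48,000 × 2 × 2 = 192,000 bytes/s.
Capacity = 64 × 1,048,576 = 67,108,864 bytes.
67,108,864 / 192,000 ≈ 349.53 s → 349 seconds.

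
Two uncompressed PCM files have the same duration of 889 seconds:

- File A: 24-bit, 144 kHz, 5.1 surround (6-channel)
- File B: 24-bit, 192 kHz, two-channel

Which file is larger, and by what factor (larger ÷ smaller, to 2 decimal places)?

File A, by a factor of 2.25

File A: 144,000 × 3 × 6 = 2,592,000 bytes/s.
File B: 192,000 × 3 × 2 = 1,152,000 bytes/s.
File A is larger; ratio = 2,304,288,000 / 1,024,128,000 = 2.25.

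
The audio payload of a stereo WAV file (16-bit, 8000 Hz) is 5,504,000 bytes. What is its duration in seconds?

Byte rate = 8,000 × 2 × 2 = 32,000 bytes/s.
Duration = 5,504,000 / 32,000 = 172 s.

172 seconds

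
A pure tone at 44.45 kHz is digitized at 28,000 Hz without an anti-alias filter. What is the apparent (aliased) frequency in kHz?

Nyquist = 28,000/2 = 14,000 Hz; 44,450 Hz exceeds it.
Alias = |44,450 − 2×28,000| = |44,450 − 56,000| = 11,550 Hz = 11.55 kHz.

11.55 kHz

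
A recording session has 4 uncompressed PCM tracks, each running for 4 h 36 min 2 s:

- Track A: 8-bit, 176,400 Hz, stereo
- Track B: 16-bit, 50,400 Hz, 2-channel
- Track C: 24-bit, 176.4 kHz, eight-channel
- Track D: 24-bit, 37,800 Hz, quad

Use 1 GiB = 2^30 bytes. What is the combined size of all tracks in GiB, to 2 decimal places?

80.85 GiB

4 h 36 min 2 s = 16,562 s.
Track A: 176,400 × 16,562 × 1 × 2 = 5,843,073,600 bytes.
Track B: 50,400 × 16,562 × 2 × 2 = 3,338,899,200 bytes.
Track C: 176,400 × 16,562 × 3 × 8 = 70,116,883,200 bytes.
Track D: 37,800 × 16,562 × 3 × 4 = 7,512,523,200 bytes.
Total = 86,811,379,200 bytes = 80.85 GiB.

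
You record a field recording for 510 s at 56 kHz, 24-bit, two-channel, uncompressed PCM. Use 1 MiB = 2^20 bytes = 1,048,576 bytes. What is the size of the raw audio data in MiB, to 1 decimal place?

Bytes = 56,000 samples/s × 510 s × 3 bytes/sample × 2 ch = 171,360,000 bytes.
171,360,000 / 1,048,576 = 163.4 MiB.

163.4 MiB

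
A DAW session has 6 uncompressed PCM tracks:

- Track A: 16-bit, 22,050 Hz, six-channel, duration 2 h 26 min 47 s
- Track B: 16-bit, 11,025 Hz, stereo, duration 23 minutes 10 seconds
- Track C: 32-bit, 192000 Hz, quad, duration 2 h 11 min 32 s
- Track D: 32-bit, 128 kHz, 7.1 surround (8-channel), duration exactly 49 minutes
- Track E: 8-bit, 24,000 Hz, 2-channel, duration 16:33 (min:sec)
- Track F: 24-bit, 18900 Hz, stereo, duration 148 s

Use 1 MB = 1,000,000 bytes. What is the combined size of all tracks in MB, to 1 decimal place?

Track A: 2 h 26 min 47 s = 8,807 s; 22,050 × 8,807 × 2 × 6 = 2,330,332,200 bytes.
Track B: 23 minutes 10 seconds = 1,390 s; 11,025 × 1,390 × 2 × 2 = 61,299,000 bytes.
Track C: 2 h 11 min 32 s = 7,892 s; 192,000 × 7,892 × 4 × 4 = 24,244,224,000 bytes.
Track D: exactly 49 minutes = 2,940 s; 128,000 × 2,940 × 4 × 8 = 12,042,240,000 bytes.
Track E: 16:33 (min:sec) = 993 s; 24,000 × 993 × 1 × 2 = 47,664,000 bytes.
Track F: 18,900 × 148 × 3 × 2 = 16,783,200 bytes.
Total = 38,742,542,400 bytes = 38742.5 MB.

38742.5 MB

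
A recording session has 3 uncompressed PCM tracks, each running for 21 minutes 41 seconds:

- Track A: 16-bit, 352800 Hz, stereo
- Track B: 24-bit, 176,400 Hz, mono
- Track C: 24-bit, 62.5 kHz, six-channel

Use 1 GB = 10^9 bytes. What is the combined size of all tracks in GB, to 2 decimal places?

3.99 GB

21 minutes 41 seconds = 1,301 s.
Track A: 352,800 × 1,301 × 2 × 2 = 1,835,971,200 bytes.
Track B: 176,400 × 1,301 × 3 × 1 = 688,489,200 bytes.
Track C: 62,500 × 1,301 × 3 × 6 = 1,463,625,000 bytes.
Total = 3,988,085,400 bytes = 3.99 GB.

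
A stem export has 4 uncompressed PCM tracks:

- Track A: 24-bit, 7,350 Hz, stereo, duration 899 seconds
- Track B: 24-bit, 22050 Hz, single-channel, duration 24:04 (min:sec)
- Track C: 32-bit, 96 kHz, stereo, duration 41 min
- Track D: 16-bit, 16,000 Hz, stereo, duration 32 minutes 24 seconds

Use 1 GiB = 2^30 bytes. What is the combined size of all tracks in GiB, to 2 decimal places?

Track A: 7,350 × 899 × 3 × 2 = 39,645,900 bytes.
Track B: 24:04 (min:sec) = 1,444 s; 22,050 × 1,444 × 3 × 1 = 95,520,600 bytes.
Track C: 41 min = 2,460 s; 96,000 × 2,460 × 4 × 2 = 1,889,280,000 bytes.
Track D: 32 minutes 24 seconds = 1,944 s; 16,000 × 1,944 × 2 × 2 = 124,416,000 bytes.
Total = 2,148,862,500 bytes = 2.00 GiB.

2.00 GiB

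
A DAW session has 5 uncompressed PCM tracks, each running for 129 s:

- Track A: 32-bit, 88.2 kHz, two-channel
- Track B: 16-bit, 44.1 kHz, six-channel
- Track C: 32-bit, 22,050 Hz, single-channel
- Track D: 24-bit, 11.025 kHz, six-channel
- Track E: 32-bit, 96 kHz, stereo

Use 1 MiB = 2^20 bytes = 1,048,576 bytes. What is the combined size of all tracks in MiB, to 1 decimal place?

281.7 MiB

Track A: 88,200 × 129 × 4 × 2 = 91,022,400 bytes.
Track B: 44,100 × 129 × 2 × 6 = 68,266,800 bytes.
Track C: 22,050 × 129 × 4 × 1 = 11,377,800 bytes.
Track D: 11,025 × 129 × 3 × 6 = 25,600,050 bytes.
Track E: 96,000 × 129 × 4 × 2 = 99,072,000 bytes.
Total = 295,339,050 bytes = 281.7 MiB.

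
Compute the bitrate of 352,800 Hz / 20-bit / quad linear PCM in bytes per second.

3,528,000 bytes/s

Bit rate = 352,800 × 20 × 4 = 28,224,000 bits/s.
28,224,000 / 8 = 3,528,000 bytes/s.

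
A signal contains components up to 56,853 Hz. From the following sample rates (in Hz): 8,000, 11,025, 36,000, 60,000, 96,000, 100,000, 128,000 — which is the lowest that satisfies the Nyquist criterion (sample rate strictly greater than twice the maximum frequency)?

Need sample rate > 2 × 56,853 = 113,706 Hz.
Lowest listed rate above 113,706 Hz is 128,000 Hz.

128,000 Hz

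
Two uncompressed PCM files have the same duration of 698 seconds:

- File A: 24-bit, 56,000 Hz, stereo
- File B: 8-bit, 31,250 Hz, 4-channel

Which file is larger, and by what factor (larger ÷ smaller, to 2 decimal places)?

File A, by a factor of 2.69

File A: 56,000 × 3 × 2 = 336,000 bytes/s.
File B: 31,250 × 1 × 4 = 125,000 bytes/s.
File A is larger; ratio = 234,528,000 / 87,250,000 = 2.69.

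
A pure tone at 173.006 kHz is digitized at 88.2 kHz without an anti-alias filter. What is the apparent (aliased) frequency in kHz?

3.394 kHz

Nyquist = 88,200/2 = 44,100 Hz; 173,006 Hz exceeds it.
Alias = |173,006 − 2×88,200| = |173,006 − 176,400| = 3,394 Hz = 3.394 kHz.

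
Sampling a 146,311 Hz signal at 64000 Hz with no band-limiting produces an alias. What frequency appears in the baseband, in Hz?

18,311 Hz

Nyquist = 64,000/2 = 32,000 Hz; 146,311 Hz exceeds it.
Alias = |146,311 − 2×64,000| = |146,311 − 128,000| = 18,311 Hz.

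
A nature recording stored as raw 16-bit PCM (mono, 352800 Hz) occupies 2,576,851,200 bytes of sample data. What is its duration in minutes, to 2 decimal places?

Byte rate = 352,800 × 2 × 1 = 705,600 bytes/s.
Duration = 2,576,851,200 / 705,600 = 3,652 s.
3,652 s / 60 = 60.87 minutes.

60.87 minutes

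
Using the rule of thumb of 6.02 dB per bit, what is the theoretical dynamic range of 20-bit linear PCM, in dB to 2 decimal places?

20 × 6.02 = 120.40 dB.

120.40 dB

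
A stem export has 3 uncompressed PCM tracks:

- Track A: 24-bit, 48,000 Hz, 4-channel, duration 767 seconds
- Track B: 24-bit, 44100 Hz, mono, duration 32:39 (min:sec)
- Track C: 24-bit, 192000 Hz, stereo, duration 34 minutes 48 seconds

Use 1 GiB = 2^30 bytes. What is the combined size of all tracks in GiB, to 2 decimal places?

2.89 GiB

Track A: 48,000 × 767 × 3 × 4 = 441,792,000 bytes.
Track B: 32:39 (min:sec) = 1,959 s; 44,100 × 1,959 × 3 × 1 = 259,175,700 bytes.
Track C: 34 minutes 48 seconds = 2,088 s; 192,000 × 2,088 × 3 × 2 = 2,405,376,000 bytes.
Total = 3,106,343,700 bytes = 2.89 GiB.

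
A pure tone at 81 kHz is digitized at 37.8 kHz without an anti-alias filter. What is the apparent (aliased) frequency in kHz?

5.4 kHz

Nyquist = 37,800/2 = 18,900 Hz; 81,000 Hz exceeds it.
Alias = |81,000 − 2×37,800| = |81,000 − 75,600| = 5,400 Hz = 5.4 kHz.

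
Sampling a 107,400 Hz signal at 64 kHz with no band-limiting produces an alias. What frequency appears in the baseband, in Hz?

20,600 Hz

Nyquist = 64,000/2 = 32,000 Hz; 107,400 Hz exceeds it.
Alias = |107,400 − 2×64,000| = |107,400 − 128,000| = 20,600 Hz.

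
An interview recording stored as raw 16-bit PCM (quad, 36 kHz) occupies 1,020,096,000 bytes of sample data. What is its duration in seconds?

Byte rate = 36,000 × 2 × 4 = 288,000 bytes/s.
Duration = 1,020,096,000 / 288,000 = 3,542 s.

3,542 seconds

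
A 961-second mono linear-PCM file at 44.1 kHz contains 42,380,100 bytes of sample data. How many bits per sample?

8 bits

Bytes per sample = 42,380,100 / (44,100 × 961 × 1) = 42,380,100 / 42,380,100 = 1.
Bit depth = 1 × 8 = 8 bits.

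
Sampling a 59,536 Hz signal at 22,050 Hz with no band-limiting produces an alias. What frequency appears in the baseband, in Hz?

6,614 Hz

Nyquist = 22,050/2 = 11,025 Hz; 59,536 Hz exceeds it.
Alias = |59,536 − 3×22,050| = |59,536 − 66,150| = 6,614 Hz.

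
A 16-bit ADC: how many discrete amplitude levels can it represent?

2^16 = 65,536.

65,536 levels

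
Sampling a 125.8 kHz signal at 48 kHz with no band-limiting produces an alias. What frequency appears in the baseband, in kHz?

18.2 kHz

Nyquist = 48,000/2 = 24,000 Hz; 125,800 Hz exceeds it.
Alias = |125,800 − 3×48,000| = |125,800 − 144,000| = 18,200 Hz = 18.2 kHz.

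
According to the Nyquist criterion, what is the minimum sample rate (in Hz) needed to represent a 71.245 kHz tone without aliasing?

142,490 Hz

Minimum sample rate = 2 × 71,245 Hz = 142,490 Hz.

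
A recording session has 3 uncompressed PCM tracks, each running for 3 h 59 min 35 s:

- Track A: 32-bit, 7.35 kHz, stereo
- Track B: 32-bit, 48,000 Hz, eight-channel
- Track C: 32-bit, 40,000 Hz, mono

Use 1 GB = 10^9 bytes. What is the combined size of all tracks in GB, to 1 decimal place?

25.2 GB

3 h 59 min 35 s = 14,375 s.
Track A: 7,350 × 14,375 × 4 × 2 = 845,250,000 bytes.
Track B: 48,000 × 14,375 × 4 × 8 = 22,080,000,000 bytes.
Track C: 40,000 × 14,375 × 4 × 1 = 2,300,000,000 bytes.
Total = 25,225,250,000 bytes = 25.2 GB.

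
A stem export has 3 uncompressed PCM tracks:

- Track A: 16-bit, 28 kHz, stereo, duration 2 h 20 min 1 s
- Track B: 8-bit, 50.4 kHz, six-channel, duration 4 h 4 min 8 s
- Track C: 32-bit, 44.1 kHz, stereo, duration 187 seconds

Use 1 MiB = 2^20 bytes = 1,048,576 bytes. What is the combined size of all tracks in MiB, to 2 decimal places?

Track A: 2 h 20 min 1 s = 8,401 s; 28,000 × 8,401 × 2 × 2 = 940,912,000 bytes.
Track B: 4 h 4 min 8 s = 14,648 s; 50,400 × 14,648 × 1 × 6 = 4,429,555,200 bytes.
Track C: 44,100 × 187 × 4 × 2 = 65,973,600 bytes.
Total = 5,436,440,800 bytes = 5184.59 MiB.

5184.59 MiB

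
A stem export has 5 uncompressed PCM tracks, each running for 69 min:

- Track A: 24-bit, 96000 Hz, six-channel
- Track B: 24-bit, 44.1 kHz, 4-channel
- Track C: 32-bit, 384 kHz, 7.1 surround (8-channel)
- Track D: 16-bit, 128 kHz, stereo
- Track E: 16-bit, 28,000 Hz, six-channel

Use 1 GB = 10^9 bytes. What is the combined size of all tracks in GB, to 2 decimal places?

63.73 GB

69 min = 4,140 s.
Track A: 96,000 × 4,140 × 3 × 6 = 7,153,920,000 bytes.
Track B: 44,100 × 4,140 × 3 × 4 = 2,190,888,000 bytes.
Track C: 384,000 × 4,140 × 4 × 8 = 50,872,320,000 bytes.
Track D: 128,000 × 4,140 × 2 × 2 = 2,119,680,000 bytes.
Track E: 28,000 × 4,140 × 2 × 6 = 1,391,040,000 bytes.
Total = 63,727,848,000 bytes = 63.73 GB.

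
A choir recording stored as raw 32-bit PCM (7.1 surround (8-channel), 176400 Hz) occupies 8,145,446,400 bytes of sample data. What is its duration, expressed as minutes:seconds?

Byte rate = 176,400 × 4 × 8 = 5,644,800 bytes/s.
Duration = 8,145,446,400 / 5,644,800 = 1,443 s.
1,443 s = 24:03.

24:03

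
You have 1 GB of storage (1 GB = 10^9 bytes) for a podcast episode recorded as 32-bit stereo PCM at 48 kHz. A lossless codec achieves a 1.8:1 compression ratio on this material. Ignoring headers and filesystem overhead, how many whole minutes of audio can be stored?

78 minutes

Uncompressed byte rate = 48,000 × 4 × 2 = 384,000 bytes/s.
After 1.8:1 compression, effective rate ≈ 213333.33 bytes/s.
Capacity = 1 × 1,000,000,000 = 1,000,000,000 bytes.
1,000,000,000 / effective rate ≈ 4687.5 s → 78 minutes.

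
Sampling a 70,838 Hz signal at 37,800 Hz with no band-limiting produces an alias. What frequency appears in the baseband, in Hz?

4,762 Hz

Nyquist = 37,800/2 = 18,900 Hz; 70,838 Hz exceeds it.
Alias = |70,838 − 2×37,800| = |70,838 − 75,600| = 4,762 Hz.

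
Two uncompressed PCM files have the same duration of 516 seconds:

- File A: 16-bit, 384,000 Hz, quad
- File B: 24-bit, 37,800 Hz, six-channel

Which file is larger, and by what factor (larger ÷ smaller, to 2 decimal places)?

File A: 384,000 × 2 × 4 = 3,072,000 bytes/s.
File B: 37,800 × 3 × 6 = 680,400 bytes/s.
File A is larger; ratio = 1,585,152,000 / 351,086,400 = 4.51.

File A, by a factor of 4.51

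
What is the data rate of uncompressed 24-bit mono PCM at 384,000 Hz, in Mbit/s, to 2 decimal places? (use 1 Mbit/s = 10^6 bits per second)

Bit rate = 384,000 × 24 × 1 = 9,216,000 bits/s.
= 9.22 Mbit/s.

9.22 Mbit/s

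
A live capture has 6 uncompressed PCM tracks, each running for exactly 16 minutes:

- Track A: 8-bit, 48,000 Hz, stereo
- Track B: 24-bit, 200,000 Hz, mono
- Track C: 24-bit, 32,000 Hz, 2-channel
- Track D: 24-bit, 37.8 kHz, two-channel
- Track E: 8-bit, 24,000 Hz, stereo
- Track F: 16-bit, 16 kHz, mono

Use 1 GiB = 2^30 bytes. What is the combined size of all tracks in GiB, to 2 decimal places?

exactly 16 minutes = 960 s.
Track A: 48,000 × 960 × 1 × 2 = 92,160,000 bytes.
Track B: 200,000 × 960 × 3 × 1 = 576,000,000 bytes.
Track C: 32,000 × 960 × 3 × 2 = 184,320,000 bytes.
Track D: 37,800 × 960 × 3 × 2 = 217,728,000 bytes.
Track E: 24,000 × 960 × 1 × 2 = 46,080,000 bytes.
Track F: 16,000 × 960 × 2 × 1 = 30,720,000 bytes.
Total = 1,147,008,000 bytes = 1.07 GiB.

1.07 GiB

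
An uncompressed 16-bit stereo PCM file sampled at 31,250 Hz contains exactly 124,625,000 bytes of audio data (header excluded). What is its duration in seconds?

997 seconds

Byte rate = 31,250 × 2 × 2 = 125,000 bytes/s.
Duration = 124,625,000 / 125,000 = 997 s.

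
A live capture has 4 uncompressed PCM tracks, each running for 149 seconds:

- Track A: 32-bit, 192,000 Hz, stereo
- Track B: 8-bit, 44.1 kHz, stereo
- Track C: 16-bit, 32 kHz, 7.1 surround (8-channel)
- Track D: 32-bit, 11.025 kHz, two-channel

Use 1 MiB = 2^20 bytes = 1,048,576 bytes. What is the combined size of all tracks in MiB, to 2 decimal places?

Track A: 192,000 × 149 × 4 × 2 = 228,864,000 bytes.
Track B: 44,100 × 149 × 1 × 2 = 13,141,800 bytes.
Track C: 32,000 × 149 × 2 × 8 = 76,288,000 bytes.
Track D: 11,025 × 149 × 4 × 2 = 13,141,800 bytes.
Total = 331,435,600 bytes = 316.08 MiB.

316.08 MiB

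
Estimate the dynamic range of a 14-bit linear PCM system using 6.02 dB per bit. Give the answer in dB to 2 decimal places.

14 × 6.02 = 84.28 dB.

84.28 dB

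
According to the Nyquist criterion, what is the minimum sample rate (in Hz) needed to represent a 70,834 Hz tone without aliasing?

141,668 Hz

Minimum sample rate = 2 × 70,834 Hz = 141,668 Hz.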